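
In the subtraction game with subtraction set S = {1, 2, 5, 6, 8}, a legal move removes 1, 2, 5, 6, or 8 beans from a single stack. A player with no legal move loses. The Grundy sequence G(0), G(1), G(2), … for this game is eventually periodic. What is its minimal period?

n :  0  1  2  3  4  5  6  7  8  9 10 11 12 13 14 15 16
G :  0  1  2  0  1  2  3  0  1  2  0  1  2  3  0  1  2
G(n+7) = G(n) holds for n = 0,…,7 (a full window of length max(S) = 8), so the sequence is purely periodic with period 7.

7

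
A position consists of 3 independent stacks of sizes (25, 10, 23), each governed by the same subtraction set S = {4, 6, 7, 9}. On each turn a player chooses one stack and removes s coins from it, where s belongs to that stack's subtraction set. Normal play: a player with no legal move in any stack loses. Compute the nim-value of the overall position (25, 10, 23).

3

All stacks use S = {4, 6, 7, 9}:
G(0) = 0
G(1) = mex{} = 0
G(2) = mex{} = 0
G(3) = mex{} = 0
G(4) = mex{0} = 1
G(5) = mex{0} = 1
G(6) = mex{0,0} = 1
G(7) = mex{0,0,0} = 1
G(8) = mex{1,0,0} = 2
G(9) = mex{1,0,0,0} = 2
G(10) = mex{1,1,0,0} = 2
G(11) = mex{1,1,1,0} = 2
G(12) = mex{2,1,1,0} = 3
G(13) = mex{2,1,1,1} = 0
G(14) = mex{2,2,1,1} = 0
G(15) = mex{2,2,2,1} = 0
G(16) = mex{3,2,2,1} = 0
G(17) = mex{0,2,2,2} = 1
G(18) = mex{0,3,2,2} = 1
G(19) = mex{0,0,3,2} = 1
G(20) = mex{0,0,0,2} = 1
G(21) = mex{1,0,0,3} = 2
G(22) = mex{1,0,0,0} = 2
G(23) = mex{1,1,0,0} = 2
G(24) = mex{1,1,1,0} = 2
G(25) = mex{2,1,1,0} = 3
Stack A: G(25) = 3.
Stack B: G(10) = 2.
Stack C: G(23) = 2.
Combined Grundy value = 3 ⊕ 2 ⊕ 2 = 3.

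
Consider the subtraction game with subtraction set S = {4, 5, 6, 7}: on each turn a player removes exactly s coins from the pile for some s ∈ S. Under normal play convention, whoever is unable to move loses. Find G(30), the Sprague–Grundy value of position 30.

G(0) = 0
G(1) = mex{} = 0
G(2) = mex{} = 0
G(3) = mex{} = 0
G(4) = mex{0} = 1
G(5) = mex{0,0} = 1
G(6) = mex{0,0,0} = 1
G(7) = mex{0,0,0,0} = 1
G(8) = mex{1,0,0,0} = 2
G(9) = mex{1,1,0,0} = 2
G(10) = mex{1,1,1,0} = 2
G(11) = mex{1,1,1,1} = 0
G(12) = mex{2,1,1,1} = 0
G(13) = mex{2,2,1,1} = 0
G(14) = mex{2,2,2,1} = 0
G(15) = mex{0,2,2,2} = 1
G(16) = mex{0,0,2,2} = 1
G(17) = mex{0,0,0,2} = 1
G(18) = mex{0,0,0,0} = 1
G(19) = mex{1,0,0,0} = 2
G(20) = mex{1,1,0,0} = 2
G(21) = mex{1,1,1,0} = 2
G(22) = mex{1,1,1,1} = 0
G(23) = mex{2,1,1,1} = 0
G(24) = mex{2,2,1,1} = 0
G(25) = mex{2,2,2,1} = 0
G(26) = mex{0,2,2,2} = 1
G(27) = mex{0,0,2,2} = 1
G(28) = mex{0,0,0,2} = 1
G(29) = mex{0,0,0,0} = 1
G(30) = mex{1,0,0,0} = 2

2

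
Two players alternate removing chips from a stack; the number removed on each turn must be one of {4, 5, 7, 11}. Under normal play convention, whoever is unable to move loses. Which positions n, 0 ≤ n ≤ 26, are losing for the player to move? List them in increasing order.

n :  0  1  2  3  4  5  6  7  8  9 10 11 12 13 14 15 16 17 18 19 20 21 22 23 24 25 26
G :  0  0  0  0  1  1  1  1  2  2  2  2  3  3  3  0  0  0  0  1  1  1  1  2  2  2  2
P-positions are exactly the n with G(n) = 0.

0, 1, 2, 3, 15, 16, 17, 18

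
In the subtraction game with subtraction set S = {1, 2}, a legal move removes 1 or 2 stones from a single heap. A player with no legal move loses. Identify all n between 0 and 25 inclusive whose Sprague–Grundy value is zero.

n :  0  1  2  3  4  5  6  7  8  9 10 11 12 13 14 15 16 17 18 19 20 21 22 23 24 25
G :  0  1  2  0  1  2  0  1  2  0  1  2  0  1  2  0  1  2  0  1  2  0  1  2  0  1
P-positions are exactly the n with G(n) = 0.

0, 3, 6, 9, 12, 15, 18, 21, 24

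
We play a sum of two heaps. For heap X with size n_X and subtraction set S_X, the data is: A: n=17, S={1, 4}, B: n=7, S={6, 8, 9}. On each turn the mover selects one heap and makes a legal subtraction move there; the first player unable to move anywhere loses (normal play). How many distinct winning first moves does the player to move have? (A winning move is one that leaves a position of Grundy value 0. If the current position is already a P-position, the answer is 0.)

3

Heap A, S = {1, 4}:
G(0) = 0
G(1) = mex{0} = 1
G(2) = mex{1} = 0
G(3) = mex{0} = 1
G(4) = mex{1,0} = 2
G(5) = mex{2,1} = 0
G(6) = mex{0,0} = 1
G(7) = mex{1,1} = 0
G(8) = mex{0,2} = 1
G(9) = mex{1,0} = 2
G(10) = mex{2,1} = 0
G(11) = mex{0,0} = 1
G(12) = mex{1,1} = 0
G(13) = mex{0,2} = 1
G(14) = mex{1,0} = 2
G(15) = mex{2,1} = 0
G(16) = mex{0,0} = 1
G(17) = mex{1,1} = 0
G_A(17) = 0.
Heap B, S = {6, 8, 9}:
G(0) = 0
G(1) = mex{} = 0
G(2) = mex{} = 0
G(3) = mex{} = 0
G(4) = mex{} = 0
G(5) = mex{} = 0
G(6) = mex{0} = 1
G(7) = mex{0} = 1
G_B(7) = 1.
Combined Grundy value = 0 ⊕ 1 = 1.
A winning move leaves total XOR = 0, i.e. changes one component's Grundy value g to g ⊕ X where X is the current total.
Heap A: need g' = 0⊕1 = 1. Options: 17−1→G=1, 17−4→G=1. Hits: 2.
Heap B: need g' = 1⊕1 = 0. Options: 7−6→G=0. Hits: 1.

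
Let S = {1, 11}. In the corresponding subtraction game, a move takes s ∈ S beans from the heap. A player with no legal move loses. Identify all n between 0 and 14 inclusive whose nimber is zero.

n :  0  1  2  3  4  5  6  7  8  9 10 11 12 13 14
G :  0  1  0  1  0  1  0  1  0  1  0  1  0  1  0
P-positions are exactly the n with G(n) = 0.

0, 2, 4, 6, 8, 10, 12, 14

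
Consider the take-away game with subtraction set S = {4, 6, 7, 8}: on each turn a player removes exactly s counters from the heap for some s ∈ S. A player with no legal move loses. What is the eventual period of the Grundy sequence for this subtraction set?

12

G(0) = 0
G(1) = mex{} = 0
G(2) = mex{} = 0
G(3) = mex{} = 0
G(4) = mex{0} = 1
G(5) = mex{0} = 1
G(6) = mex{0,0} = 1
G(7) = mex{0,0,0} = 1
G(8) = mex{1,0,0,0} = 2
G(9) = mex{1,0,0,0} = 2
G(10) = mex{1,1,0,0} = 2
G(11) = mex{1,1,1,0} = 2
G(12) = mex{2,1,1,1} = 0
G(13) = mex{2,1,1,1} = 0
G(14) = mex{2,2,1,1} = 0
G(15) = mex{2,2,2,1} = 0
G(16) = mex{0,2,2,2} = 1
G(17) = mex{0,2,2,2} = 1
G(18) = mex{0,0,2,2} = 1
G(19) = mex{0,0,0,2} = 1
G(20) = mex{1,0,0,0} = 2
G(21) = mex{1,0,0,0} = 2
G(22) = mex{1,1,0,0} = 2
G(23) = mex{1,1,1,0} = 2
G(24) = mex{2,1,1,1} = 0
G(25) = mex{2,1,1,1} = 0
G(n+12) = G(n) holds for n = 0,…,7 (a full window of length max(S) = 8), so the sequence is purely periodic with period 12.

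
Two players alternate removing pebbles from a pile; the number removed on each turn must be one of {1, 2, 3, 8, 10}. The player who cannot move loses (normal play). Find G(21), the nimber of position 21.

n :  0  1  2  3  4  5  6  7  8  9 10 11 12 13 14 15 16 17 18 19 20 21
G :  0  1  2  3  0  1  2  3  4  0  1  2  3  0  1  2  3  4  0  1  2  3

3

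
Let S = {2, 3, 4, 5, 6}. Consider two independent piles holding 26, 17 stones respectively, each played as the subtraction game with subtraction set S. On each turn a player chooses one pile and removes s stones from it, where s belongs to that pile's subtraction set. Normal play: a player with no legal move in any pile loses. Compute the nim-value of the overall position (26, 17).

1

All piles use S = {2, 3, 4, 5, 6}:
G(0) = 0
G(1) = mex{} = 0
G(2) = mex{0} = 1
G(3) = mex{0,0} = 1
G(4) = mex{1,0,0} = 2
G(5) = mex{1,1,0,0} = 2
G(6) = mex{2,1,1,0,0} = 3
G(7) = mex{2,2,1,1,0} = 3
G(8) = mex{3,2,2,1,1} = 0
G(9) = mex{3,3,2,2,1} = 0
G(10) = mex{0,3,3,2,2} = 1
G(11) = mex{0,0,3,3,2} = 1
G(12) = mex{1,0,0,3,3} = 2
G(13) = mex{1,1,0,0,3} = 2
G(14) = mex{2,1,1,0,0} = 3
G(15) = mex{2,2,1,1,0} = 3
G(16) = mex{3,2,2,1,1} = 0
G(17) = mex{3,3,2,2,1} = 0
G(18) = mex{0,3,3,2,2} = 1
G(19) = mex{0,0,3,3,2} = 1
G(20) = mex{1,0,0,3,3} = 2
G(21) = mex{1,1,0,0,3} = 2
G(22) = mex{2,1,1,0,0} = 3
G(23) = mex{2,2,1,1,0} = 3
G(24) = mex{3,2,2,1,1} = 0
G(25) = mex{3,3,2,2,1} = 0
G(26) = mex{0,3,3,2,2} = 1
Pile A: G(26) = 1.
Pile B: G(17) = 0.
Combined Grundy value = 1 ⊕ 0 = 1.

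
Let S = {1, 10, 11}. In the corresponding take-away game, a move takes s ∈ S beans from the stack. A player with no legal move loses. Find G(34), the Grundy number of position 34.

2

n :  0  1  2  3  4  5  6  7  8  9 10 11 12 13 14 15 16 17 18 19 20 21 22 23 24 25 26 27 28 29 30 31 32 33 34
G :  0  1  0  1  0  1  0  1  0  1  2  3  2  3  2  3  2  3  2  3  0  1  0  1  0  1  0  1  0  1  2  3  2  3  2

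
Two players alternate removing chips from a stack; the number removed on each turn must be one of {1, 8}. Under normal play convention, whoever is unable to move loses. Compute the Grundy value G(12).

G(0) = 0
G(1) = mex{0} = 1
G(2) = mex{1} = 0
G(3) = mex{0} = 1
G(4) = mex{1} = 0
G(5) = mex{0} = 1
G(6) = mex{1} = 0
G(7) = mex{0} = 1
G(8) = mex{1,0} = 2
G(9) = mex{2,1} = 0
G(10) = mex{0,0} = 1
G(11) = mex{1,1} = 0
G(12) = mex{0,0} = 1

1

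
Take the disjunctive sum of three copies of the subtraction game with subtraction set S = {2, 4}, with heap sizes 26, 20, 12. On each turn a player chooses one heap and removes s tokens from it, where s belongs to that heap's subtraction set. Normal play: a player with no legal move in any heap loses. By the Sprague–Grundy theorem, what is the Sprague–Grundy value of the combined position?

All heaps use S = {2, 4}:
n :  0  1  2  3  4  5  6  7  8  9 10 11 12 13 14 15 16 17 18 19 20 21 22 23 24 25 26
G :  0  0  1  1  2  2  0  0  1  1  2  2  0  0  1  1  2  2  0  0  1  1  2  2  0  0  1
Heap A: G(26) = 1.
Heap B: G(20) = 1.
Heap C: G(12) = 0.
Combined Grundy value = 1 ⊕ 1 ⊕ 0 = 0.

0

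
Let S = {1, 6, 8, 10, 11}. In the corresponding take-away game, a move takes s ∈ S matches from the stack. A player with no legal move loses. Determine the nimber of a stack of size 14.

3

n :  0  1  2  3  4  5  6  7  8  9 10 11 12 13 14
G :  0  1  0  1  0  1  2  0  1  0  1  2  3  2  3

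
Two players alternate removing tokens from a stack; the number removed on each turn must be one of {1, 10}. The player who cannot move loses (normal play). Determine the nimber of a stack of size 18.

1

n :  0  1  2  3  4  5  6  7  8  9 10 11 12 13 14 15 16 17 18
G :  0  1  0  1  0  1  0  1  0  1  2  0  1  0  1  0  1  0  1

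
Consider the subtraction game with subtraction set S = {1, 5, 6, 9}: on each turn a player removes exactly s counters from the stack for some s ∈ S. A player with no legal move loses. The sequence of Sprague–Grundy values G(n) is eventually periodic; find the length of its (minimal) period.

G(0) = 0
G(1) = mex{0} = 1
G(2) = mex{1} = 0
G(3) = mex{0} = 1
G(4) = mex{1} = 0
G(5) = mex{0,0} = 1
G(6) = mex{1,1,0} = 2
G(7) = mex{2,0,1} = 3
G(8) = mex{3,1,0} = 2
G(9) = mex{2,0,1,0} = 3
G(10) = mex{3,1,0,1} = 2
G(11) = mex{2,2,1,0} = 3
G(12) = mex{3,3,2,1} = 0
G(13) = mex{0,2,3,0} = 1
G(14) = mex{1,3,2,1} = 0
G(15) = mex{0,2,3,2} = 1
G(16) = mex{1,3,2,3} = 0
G(17) = mex{0,0,3,2} = 1
G(18) = mex{1,1,0,3} = 2
G(19) = mex{2,0,1,2} = 3
G(20) = mex{3,1,0,3} = 2
G(21) = mex{2,0,1,0} = 3
G(22) = mex{3,1,0,1} = 2
G(23) = mex{2,2,1,0} = 3
G(24) = mex{3,3,2,1} = 0
G(25) = mex{0,2,3,0} = 1
G(n+12) = G(n) holds for n = 0,…,8 (a full window of length max(S) = 9), so the sequence is purely periodic with period 12.

12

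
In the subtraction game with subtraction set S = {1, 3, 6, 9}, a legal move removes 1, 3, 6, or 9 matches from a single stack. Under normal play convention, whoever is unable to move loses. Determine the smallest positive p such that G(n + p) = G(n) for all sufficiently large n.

12

G(0) = 0
G(1) = mex{0} = 1
G(2) = mex{1} = 0
G(3) = mex{0,0} = 1
G(4) = mex{1,1} = 0
G(5) = mex{0,0} = 1
G(6) = mex{1,1,0} = 2
G(7) = mex{2,0,1} = 3
G(8) = mex{3,1,0} = 2
G(9) = mex{2,2,1,0} = 3
G(10) = mex{3,3,0,1} = 2
G(11) = mex{2,2,1,0} = 3
G(12) = mex{3,3,2,1} = 0
G(13) = mex{0,2,3,0} = 1
G(14) = mex{1,3,2,1} = 0
G(15) = mex{0,0,3,2} = 1
G(16) = mex{1,1,2,3} = 0
G(17) = mex{0,0,3,2} = 1
G(18) = mex{1,1,0,3} = 2
G(19) = mex{2,0,1,2} = 3
G(20) = mex{3,1,0,3} = 2
G(21) = mex{2,2,1,0} = 3
G(22) = mex{3,3,0,1} = 2
G(23) = mex{2,2,1,0} = 3
G(24) = mex{3,3,2,1} = 0
G(25) = mex{0,2,3,0} = 1
G(n+12) = G(n) holds for n = 0,…,8 (a full window of length max(S) = 9), so the sequence is purely periodic with period 12.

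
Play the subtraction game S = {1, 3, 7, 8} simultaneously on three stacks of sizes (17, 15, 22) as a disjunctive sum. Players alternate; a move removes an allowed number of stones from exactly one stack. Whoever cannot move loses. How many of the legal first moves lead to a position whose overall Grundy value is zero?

All stacks use S = {1, 3, 7, 8}:
n :  0  1  2  3  4  5  6  7  8  9 10 11 12 13 14 15 16 17 18 19 20 21 22
G :  0  1  0  1  0  1  0  1  2  3  2  3  2  3  2  0  1  0  1  0  1  0  1
Stack A: G(17) = 0.
Stack B: G(15) = 0.
Stack C: G(22) = 1.
Combined Grundy value = 0 ⊕ 0 ⊕ 1 = 1.
A winning move leaves total XOR = 0, i.e. changes one component's Grundy value g to g ⊕ X where X is the current total.
Stack A: need g' = 0⊕1 = 1. Options: 17−1→G=1, 17−3→G=2, 17−7→G=2, 17−8→G=3. Hits: 1.
Stack B: need g' = 0⊕1 = 1. Options: 15−1→G=2, 15−3→G=2, 15−7→G=2, 15−8→G=1. Hits: 1.
Stack C: need g' = 1⊕1 = 0. Options: 22−1→G=0, 22−3→G=0, 22−7→G=0, 22−8→G=2. Hits: 3.

5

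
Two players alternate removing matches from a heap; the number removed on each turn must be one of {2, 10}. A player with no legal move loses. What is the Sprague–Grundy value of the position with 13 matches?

G(0) = 0
G(1) = mex{} = 0
G(2) = mex{0} = 1
G(3) = mex{0} = 1
G(4) = mex{1} = 0
G(5) = mex{1} = 0
G(6) = mex{0} = 1
G(7) = mex{0} = 1
G(8) = mex{1} = 0
G(9) = mex{1} = 0
G(10) = mex{0,0} = 1
G(11) = mex{0,0} = 1
G(12) = mex{1,1} = 0
G(13) = mex{1,1} = 0

0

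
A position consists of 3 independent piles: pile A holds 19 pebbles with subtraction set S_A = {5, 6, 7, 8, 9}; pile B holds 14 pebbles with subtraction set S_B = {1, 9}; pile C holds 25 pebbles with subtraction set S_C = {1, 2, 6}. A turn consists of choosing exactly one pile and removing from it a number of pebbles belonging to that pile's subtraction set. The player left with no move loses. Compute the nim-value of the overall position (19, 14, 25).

Pile A, S = {5, 6, 7, 8, 9}:
n :  0  1  2  3  4  5  6  7  8  9 10 11 12 13 14 15 16 17 18 19
G :  0  0  0  0  0  1  1  1  1  1  2  2  2  2  0  0  0  0  0  1
G_A(19) = 1.
Pile B, S = {1, 9}:
n :  0  1  2  3  4  5  6  7  8  9 10 11 12 13 14
G :  0  1  0  1  0  1  0  1  0  1  0  1  0  1  0
G_B(14) = 0.
Pile C, S = {1, 2, 6}:
G(0) = 0
G(1) = mex{0} = 1
G(2) = mex{1,0} = 2
G(3) = mex{2,1} = 0
G(4) = mex{0,2} = 1
G(5) = mex{1,0} = 2
G(6) = mex{2,1,0} = 3
G(7) = mex{3,2,1} = 0
G(8) = mex{0,3,2} = 1
G(9) = mex{1,0,0} = 2
G(10) = mex{2,1,1} = 0
G(11) = mex{0,2,2} = 1
G(12) = mex{1,0,3} = 2
G(13) = mex{2,1,0} = 3
G(14) = mex{3,2,1} = 0
G(15) = mex{0,3,2} = 1
G(16) = mex{1,0,0} = 2
G(17) = mex{2,1,1} = 0
G(18) = mex{0,2,2} = 1
G(19) = mex{1,0,3} = 2
G(20) = mex{2,1,0} = 3
G(21) = mex{3,2,1} = 0
G(22) = mex{0,3,2} = 1
G(23) = mex{1,0,0} = 2
G(24) = mex{2,1,1} = 0
G(25) = mex{0,2,2} = 1
G_C(25) = 1.
Combined Grundy value = 1 ⊕ 0 ⊕ 1 = 0.

0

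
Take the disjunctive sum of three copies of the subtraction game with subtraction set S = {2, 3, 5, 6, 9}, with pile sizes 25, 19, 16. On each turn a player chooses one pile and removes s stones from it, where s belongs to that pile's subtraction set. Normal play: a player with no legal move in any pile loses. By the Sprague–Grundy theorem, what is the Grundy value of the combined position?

1

All piles use S = {2, 3, 5, 6, 9}:
G(0) = 0
G(1) = mex{} = 0
G(2) = mex{0} = 1
G(3) = mex{0,0} = 1
G(4) = mex{1,0} = 2
G(5) = mex{1,1,0} = 2
G(6) = mex{2,1,0,0} = 3
G(7) = mex{2,2,1,0} = 3
G(8) = mex{3,2,1,1} = 0
G(9) = mex{3,3,2,1,0} = 4
G(10) = mex{0,3,2,2,0} = 1
G(11) = mex{4,0,3,2,1} = 5
G(12) = mex{1,4,3,3,1} = 0
G(13) = mex{5,1,0,3,2} = 4
G(14) = mex{0,5,4,0,2} = 1
G(15) = mex{4,0,1,4,3} = 2
G(16) = mex{1,4,5,1,3} = 0
G(17) = mex{2,1,0,5,0} = 3
G(18) = mex{0,2,4,0,4} = 1
G(19) = mex{3,0,1,4,1} = 2
G(20) = mex{1,3,2,1,5} = 0
G(21) = mex{2,1,0,2,0} = 3
G(22) = mex{0,2,3,0,4} = 1
G(23) = mex{3,0,1,3,1} = 2
G(24) = mex{1,3,2,1,2} = 0
G(25) = mex{2,1,0,2,0} = 3
Pile A: G(25) = 3.
Pile B: G(19) = 2.
Pile C: G(16) = 0.
Combined Grundy value = 3 ⊕ 2 ⊕ 0 = 1.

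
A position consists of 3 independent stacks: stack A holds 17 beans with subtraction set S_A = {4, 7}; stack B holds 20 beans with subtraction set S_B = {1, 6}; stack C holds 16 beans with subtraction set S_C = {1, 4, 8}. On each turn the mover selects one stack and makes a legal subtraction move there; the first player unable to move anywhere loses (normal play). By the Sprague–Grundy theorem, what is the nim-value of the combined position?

1

Stack A, S = {4, 7}:
G(0) = 0
G(1) = mex{} = 0
G(2) = mex{} = 0
G(3) = mex{} = 0
G(4) = mex{0} = 1
G(5) = mex{0} = 1
G(6) = mex{0} = 1
G(7) = mex{0,0} = 1
G(8) = mex{1,0} = 2
G(9) = mex{1,0} = 2
G(10) = mex{1,0} = 2
G(11) = mex{1,1} = 0
G(12) = mex{2,1} = 0
G(13) = mex{2,1} = 0
G(14) = mex{2,1} = 0
G(15) = mex{0,2} = 1
G(16) = mex{0,2} = 1
G(17) = mex{0,2} = 1
G_A(17) = 1.
Stack B, S = {1, 6}:
G(0) = 0
G(1) = mex{0} = 1
G(2) = mex{1} = 0
G(3) = mex{0} = 1
G(4) = mex{1} = 0
G(5) = mex{0} = 1
G(6) = mex{1,0} = 2
G(7) = mex{2,1} = 0
G(8) = mex{0,0} = 1
G(9) = mex{1,1} = 0
G(10) = mex{0,0} = 1
G(11) = mex{1,1} = 0
G(12) = mex{0,2} = 1
G(13) = mex{1,0} = 2
G(14) = mex{2,1} = 0
G(15) = mex{0,0} = 1
G(16) = mex{1,1} = 0
G(17) = mex{0,0} = 1
G(18) = mex{1,1} = 0
G(19) = mex{0,2} = 1
G(20) = mex{1,0} = 2
G_B(20) = 2.
Stack C, S = {1, 4, 8}:
G(0) = 0
G(1) = mex{0} = 1
G(2) = mex{1} = 0
G(3) = mex{0} = 1
G(4) = mex{1,0} = 2
G(5) = mex{2,1} = 0
G(6) = mex{0,0} = 1
G(7) = mex{1,1} = 0
G(8) = mex{0,2,0} = 1
G(9) = mex{1,0,1} = 2
G(10) = mex{2,1,0} = 3
G(11) = mex{3,0,1} = 2
G(12) = mex{2,1,2} = 0
G(13) = mex{0,2,0} = 1
G(14) = mex{1,3,1} = 0
G(15) = mex{0,2,0} = 1
G(16) = mex{1,0,1} = 2
G_C(16) = 2.
Combined Grundy value = 1 ⊕ 2 ⊕ 2 = 1.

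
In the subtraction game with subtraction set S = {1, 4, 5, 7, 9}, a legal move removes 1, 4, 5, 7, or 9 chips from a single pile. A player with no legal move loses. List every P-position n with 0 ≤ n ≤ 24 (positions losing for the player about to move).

0, 2, 8, 10, 16, 18, 24

G(0) = 0
G(1) = mex{0} = 1
G(2) = mex{1} = 0
G(3) = mex{0} = 1
G(4) = mex{1,0} = 2
G(5) = mex{2,1,0} = 3
G(6) = mex{3,0,1} = 2
G(7) = mex{2,1,0,0} = 3
G(8) = mex{3,2,1,1} = 0
G(9) = mex{0,3,2,0,0} = 1
G(10) = mex{1,2,3,1,1} = 0
G(11) = mex{0,3,2,2,0} = 1
G(12) = mex{1,0,3,3,1} = 2
G(13) = mex{2,1,0,2,2} = 3
G(14) = mex{3,0,1,3,3} = 2
G(15) = mex{2,1,0,0,2} = 3
G(16) = mex{3,2,1,1,3} = 0
G(17) = mex{0,3,2,0,0} = 1
G(18) = mex{1,2,3,1,1} = 0
G(19) = mex{0,3,2,2,0} = 1
G(20) = mex{1,0,3,3,1} = 2
G(21) = mex{2,1,0,2,2} = 3
G(22) = mex{3,0,1,3,3} = 2
G(23) = mex{2,1,0,0,2} = 3
G(24) = mex{3,2,1,1,3} = 0
P-positions are exactly the n with G(n) = 0.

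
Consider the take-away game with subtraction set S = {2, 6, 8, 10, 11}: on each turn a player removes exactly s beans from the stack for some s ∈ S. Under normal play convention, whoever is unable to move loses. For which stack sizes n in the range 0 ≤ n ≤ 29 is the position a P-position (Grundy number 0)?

0, 1, 4, 5, 17, 18, 21, 22

n :  0  1  2  3  4  5  6  7  8  9 10 11 12 13 14 15 16 17 18 19 20 21 22 23 24 25 26 27 28 29
G :  0  0  1  1  0  0  1  1  2  2  3  3  2  2  3  3  4  0  0  1  1  0  0  1  1  2  2  3  3  2
P-positions are exactly the n with G(n) = 0.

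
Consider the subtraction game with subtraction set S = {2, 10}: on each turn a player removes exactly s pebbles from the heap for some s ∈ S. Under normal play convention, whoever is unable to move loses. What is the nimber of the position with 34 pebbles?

G(0) = 0
G(1) = mex{} = 0
G(2) = mex{0} = 1
G(3) = mex{0} = 1
G(4) = mex{1} = 0
G(5) = mex{1} = 0
G(6) = mex{0} = 1
G(7) = mex{0} = 1
G(8) = mex{1} = 0
G(9) = mex{1} = 0
G(10) = mex{0,0} = 1
G(11) = mex{0,0} = 1
G(12) = mex{1,1} = 0
G(13) = mex{1,1} = 0
G(14) = mex{0,0} = 1
G(15) = mex{0,0} = 1
G(16) = mex{1,1} = 0
G(17) = mex{1,1} = 0
G(18) = mex{0,0} = 1
G(19) = mex{0,0} = 1
G(20) = mex{1,1} = 0
G(21) = mex{1,1} = 0
G(22) = mex{0,0} = 1
G(23) = mex{0,0} = 1
G(24) = mex{1,1} = 0
G(25) = mex{1,1} = 0
G(26) = mex{0,0} = 1
G(27) = mex{0,0} = 1
G(28) = mex{1,1} = 0
G(29) = mex{1,1} = 0
G(30) = mex{0,0} = 1
G(31) = mex{0,0} = 1
G(32) = mex{1,1} = 0
G(33) = mex{1,1} = 0
G(34) = mex{0,0} = 1

1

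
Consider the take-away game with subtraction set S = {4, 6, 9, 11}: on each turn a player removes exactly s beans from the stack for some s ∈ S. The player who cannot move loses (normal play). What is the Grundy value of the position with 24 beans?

2

G(0) = 0
G(1) = mex{} = 0
G(2) = mex{} = 0
G(3) = mex{} = 0
G(4) = mex{0} = 1
G(5) = mex{0} = 1
G(6) = mex{0,0} = 1
G(7) = mex{0,0} = 1
G(8) = mex{1,0} = 2
G(9) = mex{1,0,0} = 2
G(10) = mex{1,1,0} = 2
G(11) = mex{1,1,0,0} = 2
G(12) = mex{2,1,0,0} = 3
G(13) = mex{2,1,1,0} = 3
G(14) = mex{2,2,1,0} = 3
G(15) = mex{2,2,1,1} = 0
G(16) = mex{3,2,1,1} = 0
G(17) = mex{3,2,2,1} = 0
G(18) = mex{3,3,2,1} = 0
G(19) = mex{0,3,2,2} = 1
G(20) = mex{0,3,2,2} = 1
G(21) = mex{0,0,3,2} = 1
G(22) = mex{0,0,3,2} = 1
G(23) = mex{1,0,3,3} = 2
G(24) = mex{1,0,0,3} = 2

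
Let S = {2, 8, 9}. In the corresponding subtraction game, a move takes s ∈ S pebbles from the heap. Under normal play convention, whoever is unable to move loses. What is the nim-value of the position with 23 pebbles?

1

G(0) = 0
G(1) = mex{} = 0
G(2) = mex{0} = 1
G(3) = mex{0} = 1
G(4) = mex{1} = 0
G(5) = mex{1} = 0
G(6) = mex{0} = 1
G(7) = mex{0} = 1
G(8) = mex{1,0} = 2
G(9) = mex{1,0,0} = 2
G(10) = mex{2,1,0} = 3
G(11) = mex{2,1,1} = 0
G(12) = mex{3,0,1} = 2
G(13) = mex{0,0,0} = 1
G(14) = mex{2,1,0} = 3
G(15) = mex{1,1,1} = 0
G(16) = mex{3,2,1} = 0
G(17) = mex{0,2,2} = 1
G(18) = mex{0,3,2} = 1
G(19) = mex{1,0,3} = 2
G(20) = mex{1,2,0} = 3
G(21) = mex{2,1,2} = 0
G(22) = mex{3,3,1} = 0
G(23) = mex{0,0,3} = 1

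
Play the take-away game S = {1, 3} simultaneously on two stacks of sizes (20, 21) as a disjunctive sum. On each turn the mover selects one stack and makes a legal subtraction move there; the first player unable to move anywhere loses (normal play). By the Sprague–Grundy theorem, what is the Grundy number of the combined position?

1

All stacks use S = {1, 3}:
n :  0  1  2  3  4  5  6  7  8  9 10 11 12 13 14 15 16 17 18 19 20 21
G :  0  1  0  1  0  1  0  1  0  1  0  1  0  1  0  1  0  1  0  1  0  1
Stack A: G(20) = 0.
Stack B: G(21) = 1.
Combined Grundy value = 0 ⊕ 1 = 1.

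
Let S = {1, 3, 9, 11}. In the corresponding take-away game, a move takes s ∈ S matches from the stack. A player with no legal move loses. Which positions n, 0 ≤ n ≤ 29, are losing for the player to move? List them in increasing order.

0, 2, 4, 6, 8, 10, 12, 14, 16, 18, 20, 22, 24, 26, 28

G(0) = 0
G(1) = mex{0} = 1
G(2) = mex{1} = 0
G(3) = mex{0,0} = 1
G(4) = mex{1,1} = 0
G(5) = mex{0,0} = 1
G(6) = mex{1,1} = 0
G(7) = mex{0,0} = 1
G(8) = mex{1,1} = 0
G(9) = mex{0,0,0} = 1
G(10) = mex{1,1,1} = 0
G(11) = mex{0,0,0,0} = 1
G(12) = mex{1,1,1,1} = 0
G(13) = mex{0,0,0,0} = 1
G(14) = mex{1,1,1,1} = 0
G(15) = mex{0,0,0,0} = 1
G(16) = mex{1,1,1,1} = 0
G(17) = mex{0,0,0,0} = 1
G(18) = mex{1,1,1,1} = 0
G(19) = mex{0,0,0,0} = 1
G(20) = mex{1,1,1,1} = 0
G(21) = mex{0,0,0,0} = 1
G(22) = mex{1,1,1,1} = 0
G(23) = mex{0,0,0,0} = 1
G(24) = mex{1,1,1,1} = 0
G(25) = mex{0,0,0,0} = 1
G(26) = mex{1,1,1,1} = 0
G(27) = mex{0,0,0,0} = 1
G(28) = mex{1,1,1,1} = 0
G(29) = mex{0,0,0,0} = 1
P-positions are exactly the n with G(n) = 0.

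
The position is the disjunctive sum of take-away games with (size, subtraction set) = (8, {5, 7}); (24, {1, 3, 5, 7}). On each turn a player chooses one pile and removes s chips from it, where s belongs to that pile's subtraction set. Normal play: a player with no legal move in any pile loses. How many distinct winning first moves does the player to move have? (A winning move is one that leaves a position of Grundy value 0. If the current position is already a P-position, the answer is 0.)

Pile A, S = {5, 7}:
n : 0 1 2 3 4 5 6 7 8
G : 0 0 0 0 0 1 1 1 1
G_A(8) = 1.
Pile B, S = {1, 3, 5, 7}:
G(0) = 0
G(1) = mex{0} = 1
G(2) = mex{1} = 0
G(3) = mex{0,0} = 1
G(4) = mex{1,1} = 0
G(5) = mex{0,0,0} = 1
G(6) = mex{1,1,1} = 0
G(7) = mex{0,0,0,0} = 1
G(8) = mex{1,1,1,1} = 0
G(9) = mex{0,0,0,0} = 1
G(10) = mex{1,1,1,1} = 0
G(11) = mex{0,0,0,0} = 1
G(12) = mex{1,1,1,1} = 0
G(13) = mex{0,0,0,0} = 1
G(14) = mex{1,1,1,1} = 0
G(15) = mex{0,0,0,0} = 1
G(16) = mex{1,1,1,1} = 0
G(17) = mex{0,0,0,0} = 1
G(18) = mex{1,1,1,1} = 0
G(19) = mex{0,0,0,0} = 1
G(20) = mex{1,1,1,1} = 0
G(21) = mex{0,0,0,0} = 1
G(22) = mex{1,1,1,1} = 0
G(23) = mex{0,0,0,0} = 1
G(24) = mex{1,1,1,1} = 0
G_B(24) = 0.
Combined Grundy value = 1 ⊕ 0 = 1.
A winning move leaves total XOR = 0, i.e. changes one component's Grundy value g to g ⊕ X where X is the current total.
Pile A: need g' = 1⊕1 = 0. Options: 8−5→G=0, 8−7→G=0. Hits: 2.
Pile B: need g' = 0⊕1 = 1. Options: 24−1→G=1, 24−3→G=1, 24−5→G=1, 24−7→G=1. Hits: 4.

6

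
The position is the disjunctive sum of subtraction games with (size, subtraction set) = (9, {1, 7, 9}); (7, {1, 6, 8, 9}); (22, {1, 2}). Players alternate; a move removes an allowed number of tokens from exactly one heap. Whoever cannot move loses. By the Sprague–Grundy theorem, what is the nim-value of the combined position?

0

Heap A, S = {1, 7, 9}:
G(0) = 0
G(1) = mex{0} = 1
G(2) = mex{1} = 0
G(3) = mex{0} = 1
G(4) = mex{1} = 0
G(5) = mex{0} = 1
G(6) = mex{1} = 0
G(7) = mex{0,0} = 1
G(8) = mex{1,1} = 0
G(9) = mex{0,0,0} = 1
G_A(9) = 1.
Heap B, S = {1, 6, 8, 9}:
G(0) = 0
G(1) = mex{0} = 1
G(2) = mex{1} = 0
G(3) = mex{0} = 1
G(4) = mex{1} = 0
G(5) = mex{0} = 1
G(6) = mex{1,0} = 2
G(7) = mex{2,1} = 0
G_B(7) = 0.
Heap C, S = {1, 2}:
n :  0  1  2  3  4  5  6  7  8  9 10 11 12 13 14 15 16 17 18 19 20 21 22
G :  0  1  2  0  1  2  0  1  2  0  1  2  0  1  2  0  1  2  0  1  2  0  1
G_C(22) = 1.
Combined Grundy value = 1 ⊕ 0 ⊕ 1 = 0.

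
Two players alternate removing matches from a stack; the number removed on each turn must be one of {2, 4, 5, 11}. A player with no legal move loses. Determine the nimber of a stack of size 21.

0

n :  0  1  2  3  4  5  6  7  8  9 10 11 12 13 14 15 16 17 18 19 20 21
G :  0  0  1  1  2  2  3  0  0  1  1  2  2  3  0  0  1  1  2  2  3  0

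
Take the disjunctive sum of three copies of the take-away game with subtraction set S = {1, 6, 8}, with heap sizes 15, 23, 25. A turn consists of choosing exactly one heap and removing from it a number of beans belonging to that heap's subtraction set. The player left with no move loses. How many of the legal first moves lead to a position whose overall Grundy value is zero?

9

All heaps use S = {1, 6, 8}:
G(0) = 0
G(1) = mex{0} = 1
G(2) = mex{1} = 0
G(3) = mex{0} = 1
G(4) = mex{1} = 0
G(5) = mex{0} = 1
G(6) = mex{1,0} = 2
G(7) = mex{2,1} = 0
G(8) = mex{0,0,0} = 1
G(9) = mex{1,1,1} = 0
G(10) = mex{0,0,0} = 1
G(11) = mex{1,1,1} = 0
G(12) = mex{0,2,0} = 1
G(13) = mex{1,0,1} = 2
G(14) = mex{2,1,2} = 0
G(15) = mex{0,0,0} = 1
G(16) = mex{1,1,1} = 0
G(17) = mex{0,0,0} = 1
G(18) = mex{1,1,1} = 0
G(19) = mex{0,2,0} = 1
G(20) = mex{1,0,1} = 2
G(21) = mex{2,1,2} = 0
G(22) = mex{0,0,0} = 1
G(23) = mex{1,1,1} = 0
G(24) = mex{0,0,0} = 1
G(25) = mex{1,1,1} = 0
Heap A: G(15) = 1.
Heap B: G(23) = 0.
Heap C: G(25) = 0.
Combined Grundy value = 1 ⊕ 0 ⊕ 0 = 1.
A winning move leaves total XOR = 0, i.e. changes one component's Grundy value g to g ⊕ X where X is the current total.
Heap A: need g' = 1⊕1 = 0. Options: 15−1→G=0, 15−6→G=0, 15−8→G=0. Hits: 3.
Heap B: need g' = 0⊕1 = 1. Options: 23−1→G=1, 23−6→G=1, 23−8→G=1. Hits: 3.
Heap C: need g' = 0⊕1 = 1. Options: 25−1→G=1, 25−6→G=1, 25−8→G=1. Hits: 3.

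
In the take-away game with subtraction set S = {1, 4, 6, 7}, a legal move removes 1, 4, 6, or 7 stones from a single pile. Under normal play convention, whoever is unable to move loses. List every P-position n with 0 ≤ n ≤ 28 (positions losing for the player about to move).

0, 2, 5, 10, 13, 15, 18, 23, 26, 28

n :  0  1  2  3  4  5  6  7  8  9 10 11 12 13 14 15 16 17 18 19 20 21 22 23 24 25 26 27 28
G :  0  1  0  1  2  0  1  2  3  2  0  1  2  0  1  0  1  2  0  1  2  3  2  0  1  2  0  1  0
P-positions are exactly the n with G(n) = 0.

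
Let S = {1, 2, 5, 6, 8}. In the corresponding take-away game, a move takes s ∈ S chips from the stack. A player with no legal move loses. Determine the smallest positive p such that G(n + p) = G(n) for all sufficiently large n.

n :  0  1  2  3  4  5  6  7  8  9 10 11 12 13 14 15 16
G :  0  1  2  0  1  2  3  0  1  2  0  1  2  3  0  1  2
G(n+7) = G(n) holds for n = 0,…,7 (a full window of length max(S) = 8), so the sequence is purely periodic with period 7.

7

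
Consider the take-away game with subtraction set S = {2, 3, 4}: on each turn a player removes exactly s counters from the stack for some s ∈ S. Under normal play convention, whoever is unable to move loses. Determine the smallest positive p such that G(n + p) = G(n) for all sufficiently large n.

G(0) = 0
G(1) = mex{} = 0
G(2) = mex{0} = 1
G(3) = mex{0,0} = 1
G(4) = mex{1,0,0} = 2
G(5) = mex{1,1,0} = 2
G(6) = mex{2,1,1} = 0
G(7) = mex{2,2,1} = 0
G(8) = mex{0,2,2} = 1
G(9) = mex{0,0,2} = 1
G(10) = mex{1,0,0} = 2
G(11) = mex{1,1,0} = 2
G(12) = mex{2,1,1} = 0
G(13) = mex{2,2,1} = 0
G(14) = mex{0,2,2} = 1
G(n+6) = G(n) holds for n = 0,…,3 (a full window of length max(S) = 4), so the sequence is purely periodic with period 6.

6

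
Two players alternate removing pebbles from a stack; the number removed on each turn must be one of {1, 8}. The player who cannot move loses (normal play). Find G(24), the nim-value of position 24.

0

n :  0  1  2  3  4  5  6  7  8  9 10 11 12 13 14 15 16 17 18 19 20 21 22 23 24
G :  0  1  0  1  0  1  0  1  2  0  1  0  1  0  1  0  1  2  0  1  0  1  0  1  0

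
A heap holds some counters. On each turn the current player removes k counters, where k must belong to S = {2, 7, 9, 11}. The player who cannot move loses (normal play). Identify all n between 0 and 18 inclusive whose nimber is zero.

n :  0  1  2  3  4  5  6  7  8  9 10 11 12 13 14 15 16 17 18
G :  0  0  1  1  0  0  1  1  2  2  3  3  2  2  3  3  4  0  0
P-positions are exactly the n with G(n) = 0.

0, 1, 4, 5, 17, 18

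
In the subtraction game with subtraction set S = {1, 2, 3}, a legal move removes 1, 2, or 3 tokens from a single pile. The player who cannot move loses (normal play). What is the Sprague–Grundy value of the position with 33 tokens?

G(0) = 0
G(1) = mex{0} = 1
G(2) = mex{1,0} = 2
G(3) = mex{2,1,0} = 3
G(4) = mex{3,2,1} = 0
G(5) = mex{0,3,2} = 1
G(6) = mex{1,0,3} = 2
G(7) = mex{2,1,0} = 3
G(8) = mex{3,2,1} = 0
G(9) = mex{0,3,2} = 1
G(10) = mex{1,0,3} = 2
G(11) = mex{2,1,0} = 3
G(12) = mex{3,2,1} = 0
G(13) = mex{0,3,2} = 1
G(14) = mex{1,0,3} = 2
G(15) = mex{2,1,0} = 3
G(16) = mex{3,2,1} = 0
G(17) = mex{0,3,2} = 1
G(18) = mex{1,0,3} = 2
G(19) = mex{2,1,0} = 3
G(20) = mex{3,2,1} = 0
G(21) = mex{0,3,2} = 1
G(22) = mex{1,0,3} = 2
G(23) = mex{2,1,0} = 3
G(24) = mex{3,2,1} = 0
G(25) = mex{0,3,2} = 1
G(26) = mex{1,0,3} = 2
G(27) = mex{2,1,0} = 3
G(28) = mex{3,2,1} = 0
G(29) = mex{0,3,2} = 1
G(30) = mex{1,0,3} = 2
G(31) = mex{2,1,0} = 3
G(32) = mex{3,2,1} = 0
G(33) = mex{0,3,2} = 1

1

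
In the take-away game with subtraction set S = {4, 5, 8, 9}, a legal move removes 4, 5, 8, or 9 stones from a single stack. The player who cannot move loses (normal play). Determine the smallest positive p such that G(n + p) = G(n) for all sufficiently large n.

n :  0  1  2  3  4  5  6  7  8  9 10 11 12 13 14 15 16 17 18 19 20 21 22 23 24 25 26 27
G :  0  0  0  0  1  1  1  1  2  2  2  2  3  0  0  0  0  1  1  1  1  2  2  2  2  3  0  0
G(n+13) = G(n) holds for n = 0,…,8 (a full window of length max(S) = 9), so the sequence is purely periodic with period 13.

13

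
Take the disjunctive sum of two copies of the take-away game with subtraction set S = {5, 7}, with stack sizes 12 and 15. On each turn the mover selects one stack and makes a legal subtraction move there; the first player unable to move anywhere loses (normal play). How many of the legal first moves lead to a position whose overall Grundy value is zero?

All stacks use S = {5, 7}:
G(0) = 0
G(1) = mex{} = 0
G(2) = mex{} = 0
G(3) = mex{} = 0
G(4) = mex{} = 0
G(5) = mex{0} = 1
G(6) = mex{0} = 1
G(7) = mex{0,0} = 1
G(8) = mex{0,0} = 1
G(9) = mex{0,0} = 1
G(10) = mex{1,0} = 2
G(11) = mex{1,0} = 2
G(12) = mex{1,1} = 0
G(13) = mex{1,1} = 0
G(14) = mex{1,1} = 0
G(15) = mex{2,1} = 0
Stack A: G(12) = 0.
Stack B: G(15) = 0.
Combined Grundy value = 0 ⊕ 0 = 0.
A winning move leaves total XOR = 0, i.e. changes one component's Grundy value g to g ⊕ X where X is the current total.
Stack A: target g' = 0⊕0 = 0, but every legal move changes the Grundy value (mex property), so 0 moves.
Stack B: target g' = 0⊕0 = 0, but every legal move changes the Grundy value (mex property), so 0 moves.

0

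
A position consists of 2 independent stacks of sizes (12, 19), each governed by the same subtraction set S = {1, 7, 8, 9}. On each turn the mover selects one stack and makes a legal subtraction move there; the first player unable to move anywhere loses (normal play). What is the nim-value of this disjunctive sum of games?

3

All stacks use S = {1, 7, 8, 9}:
n :  0  1  2  3  4  5  6  7  8  9 10 11 12 13 14 15 16 17 18 19
G :  0  1  0  1  0  1  0  1  2  3  2  3  2  3  2  3  0  1  0  1
Stack A: G(12) = 2.
Stack B: G(19) = 1.
Combined Grundy value = 2 ⊕ 1 = 3.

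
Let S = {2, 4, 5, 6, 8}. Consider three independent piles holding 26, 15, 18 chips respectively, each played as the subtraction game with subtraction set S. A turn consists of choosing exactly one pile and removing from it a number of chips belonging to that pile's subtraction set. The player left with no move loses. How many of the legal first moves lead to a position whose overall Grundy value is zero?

All piles use S = {2, 4, 5, 6, 8}:
n :  0  1  2  3  4  5  6  7  8  9 10 11 12 13 14 15 16 17 18 19 20 21 22 23 24 25 26
G :  0  0  1  1  2  2  3  3  4  4  0  0  1  1  2  2  3  3  4  4  0  0  1  1  2  2  3
Pile A: G(26) = 3.
Pile B: G(15) = 2.
Pile C: G(18) = 4.
Combined Grundy value = 3 ⊕ 2 ⊕ 4 = 5.
A winning move leaves total XOR = 0, i.e. changes one component's Grundy value g to g ⊕ X where X is the current total.
Pile A: need g' = 3⊕5 = 6. Options: 26−2→G=2, 26−4→G=1, 26−5→G=0, 26−6→G=0, 26−8→G=4. Hits: 0.
Pile B: need g' = 2⊕5 = 7. Options: 15−2→G=1, 15−4→G=0, 15−5→G=0, 15−6→G=4, 15−8→G=3. Hits: 0.
Pile C: need g' = 4⊕5 = 1. Options: 18−2→G=3, 18−4→G=2, 18−5→G=1, 18−6→G=1, 18−8→G=0. Hits: 2.

2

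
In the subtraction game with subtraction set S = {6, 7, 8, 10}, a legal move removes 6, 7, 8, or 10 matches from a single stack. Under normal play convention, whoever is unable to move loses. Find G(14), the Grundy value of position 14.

2

n :  0  1  2  3  4  5  6  7  8  9 10 11 12 13 14
G :  0  0  0  0  0  0  1  1  1  1  1  1  2  2  2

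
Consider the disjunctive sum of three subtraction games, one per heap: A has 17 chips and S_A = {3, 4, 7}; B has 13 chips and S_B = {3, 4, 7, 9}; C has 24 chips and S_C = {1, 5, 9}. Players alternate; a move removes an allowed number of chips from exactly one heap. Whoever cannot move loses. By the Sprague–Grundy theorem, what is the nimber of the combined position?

Heap A, S = {3, 4, 7}:
n :  0  1  2  3  4  5  6  7  8  9 10 11 12 13 14 15 16 17
G :  0  0  0  1  1  1  2  2  2  3  0  0  0  1  1  1  2  2
G_A(17) = 2.
Heap B, S = {3, 4, 7, 9}:
G(0) = 0
G(1) = mex{} = 0
G(2) = mex{} = 0
G(3) = mex{0} = 1
G(4) = mex{0,0} = 1
G(5) = mex{0,0} = 1
G(6) = mex{1,0} = 2
G(7) = mex{1,1,0} = 2
G(8) = mex{1,1,0} = 2
G(9) = mex{2,1,0,0} = 3
G(10) = mex{2,2,1,0} = 3
G(11) = mex{2,2,1,0} = 3
G(12) = mex{3,2,1,1} = 0
G(13) = mex{3,3,2,1} = 0
G_B(13) = 0.
Heap C, S = {1, 5, 9}:
n :  0  1  2  3  4  5  6  7  8  9 10 11 12 13 14 15 16 17 18 19 20 21 22 23 24
G :  0  1  0  1  0  1  0  1  0  1  0  1  0  1  0  1  0  1  0  1  0  1  0  1  0
G_C(24) = 0.
Combined Grundy value = 2 ⊕ 0 ⊕ 0 = 2.

2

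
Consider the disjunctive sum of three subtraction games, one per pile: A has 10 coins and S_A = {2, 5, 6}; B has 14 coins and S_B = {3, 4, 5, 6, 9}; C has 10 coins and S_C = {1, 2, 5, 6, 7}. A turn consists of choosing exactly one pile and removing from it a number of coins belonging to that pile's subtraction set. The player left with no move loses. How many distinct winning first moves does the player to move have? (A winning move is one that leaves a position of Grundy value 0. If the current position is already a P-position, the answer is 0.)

1

Pile A, S = {2, 5, 6}:
n :  0  1  2  3  4  5  6  7  8  9 10
G :  0  0  1  1  0  2  1  3  0  2  1
G_A(10) = 1.
Pile B, S = {3, 4, 5, 6, 9}:
n :  0  1  2  3  4  5  6  7  8  9 10 11 12 13 14
G :  0  0  0  1  1  1  2  2  2  3  3  3  0  0  0
G_B(14) = 0.
Pile C, S = {1, 2, 5, 6, 7}:
n :  0  1  2  3  4  5  6  7  8  9 10
G :  0  1  2  0  1  2  3  4  5  3  4
G_C(10) = 4.
Combined Grundy value = 1 ⊕ 0 ⊕ 4 = 5.
A winning move leaves total XOR = 0, i.e. changes one component's Grundy value g to g ⊕ X where X is the current total.
Pile A: need g' = 1⊕5 = 4. Options: 10−2→G=0, 10−5→G=2, 10−6→G=0. Hits: 0.
Pile B: need g' = 0⊕5 = 5. Options: 14−3→G=3, 14−4→G=3, 14−5→G=3, 14−6→G=2, 14−9→G=1. Hits: 0.
Pile C: need g' = 4⊕5 = 1. Options: 10−1→G=3, 10−2→G=5, 10−5→G=2, 10−6→G=1, 10−7→G=0. Hits: 1.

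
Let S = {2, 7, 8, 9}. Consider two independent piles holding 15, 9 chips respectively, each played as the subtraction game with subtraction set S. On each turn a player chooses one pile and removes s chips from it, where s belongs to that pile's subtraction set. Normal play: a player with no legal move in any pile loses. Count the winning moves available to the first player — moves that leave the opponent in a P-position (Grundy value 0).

4

All piles use S = {2, 7, 8, 9}:
n :  0  1  2  3  4  5  6  7  8  9 10 11 12 13 14 15
G :  0  0  1  1  0  0  1  1  2  2  3  3  2  2  3  0
Pile A: G(15) = 0.
Pile B: G(9) = 2.
Combined Grundy value = 0 ⊕ 2 = 2.
A winning move leaves total XOR = 0, i.e. changes one component's Grundy value g to g ⊕ X where X is the current total.
Pile A: need g' = 0⊕2 = 2. Options: 15−2→G=2, 15−7→G=2, 15−8→G=1, 15−9→G=1. Hits: 2.
Pile B: need g' = 2⊕2 = 0. Options: 9−2→G=1, 9−7→G=1, 9−8→G=0, 9−9→G=0. Hits: 2.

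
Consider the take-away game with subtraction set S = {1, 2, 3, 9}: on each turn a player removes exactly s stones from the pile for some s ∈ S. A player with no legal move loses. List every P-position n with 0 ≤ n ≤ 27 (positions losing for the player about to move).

0, 4, 8, 12, 16, 20, 24

n :  0  1  2  3  4  5  6  7  8  9 10 11 12 13 14 15 16 17 18 19 20 21 22 23 24 25 26 27
G :  0  1  2  3  0  1  2  3  0  1  2  3  0  1  2  3  0  1  2  3  0  1  2  3  0  1  2  3
P-positions are exactly the n with G(n) = 0.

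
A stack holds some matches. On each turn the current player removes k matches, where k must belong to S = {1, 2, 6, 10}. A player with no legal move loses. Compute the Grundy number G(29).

G(0) = 0
G(1) = mex{0} = 1
G(2) = mex{1,0} = 2
G(3) = mex{2,1} = 0
G(4) = mex{0,2} = 1
G(5) = mex{1,0} = 2
G(6) = mex{2,1,0} = 3
G(7) = mex{3,2,1} = 0
G(8) = mex{0,3,2} = 1
G(9) = mex{1,0,0} = 2
G(10) = mex{2,1,1,0} = 3
G(11) = mex{3,2,2,1} = 0
G(12) = mex{0,3,3,2} = 1
G(13) = mex{1,0,0,0} = 2
G(14) = mex{2,1,1,1} = 0
G(15) = mex{0,2,2,2} = 1
G(16) = mex{1,0,3,3} = 2
G(17) = mex{2,1,0,0} = 3
G(18) = mex{3,2,1,1} = 0
G(19) = mex{0,3,2,2} = 1
G(20) = mex{1,0,0,3} = 2
G(21) = mex{2,1,1,0} = 3
G(22) = mex{3,2,2,1} = 0
G(23) = mex{0,3,3,2} = 1
G(24) = mex{1,0,0,0} = 2
G(25) = mex{2,1,1,1} = 0
G(26) = mex{0,2,2,2} = 1
G(27) = mex{1,0,3,3} = 2
G(28) = mex{2,1,0,0} = 3
G(29) = mex{3,2,1,1} = 0

0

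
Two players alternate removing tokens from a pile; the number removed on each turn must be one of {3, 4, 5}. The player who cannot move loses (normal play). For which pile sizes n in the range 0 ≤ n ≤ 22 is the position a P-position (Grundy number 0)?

0, 1, 2, 8, 9, 10, 16, 17, 18

G(0) = 0
G(1) = mex{} = 0
G(2) = mex{} = 0
G(3) = mex{0} = 1
G(4) = mex{0,0} = 1
G(5) = mex{0,0,0} = 1
G(6) = mex{1,0,0} = 2
G(7) = mex{1,1,0} = 2
G(8) = mex{1,1,1} = 0
G(9) = mex{2,1,1} = 0
G(10) = mex{2,2,1} = 0
G(11) = mex{0,2,2} = 1
G(12) = mex{0,0,2} = 1
G(13) = mex{0,0,0} = 1
G(14) = mex{1,0,0} = 2
G(15) = mex{1,1,0} = 2
G(16) = mex{1,1,1} = 0
G(17) = mex{2,1,1} = 0
G(18) = mex{2,2,1} = 0
G(19) = mex{0,2,2} = 1
G(20) = mex{0,0,2} = 1
G(21) = mex{0,0,0} = 1
G(22) = mex{1,0,0} = 2
P-positions are exactly the n with G(n) = 0.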